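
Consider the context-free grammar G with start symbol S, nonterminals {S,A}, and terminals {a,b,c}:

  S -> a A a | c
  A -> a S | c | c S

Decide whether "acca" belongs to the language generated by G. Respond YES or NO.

CNF form of G:
  S -> T0 X2 | c
  A -> T0 S | T1 S | c
  T0 -> a
  T1 -> c
  X2 -> A T0

CYK fill:
  [0..0]={T0}  "a"  orig:{}
  [1..1]={A,S,T1}  "c"  orig:{A,S}
  [2..2]={A,S,T1}  "c"  orig:{A,S}
  [3..3]={T0}  "a"  orig:{}
  [0..1]={A}  "ac"
  [1..2]={A}  "cc"
  [2..3]={X2}  "ca"  orig:{}
  [0..2]=∅  "acc"
  [1..3]={X2}  "cca"  orig:{}
  [0..3]={S}  "acca"

S ∈ T[0,3] ⇒ YES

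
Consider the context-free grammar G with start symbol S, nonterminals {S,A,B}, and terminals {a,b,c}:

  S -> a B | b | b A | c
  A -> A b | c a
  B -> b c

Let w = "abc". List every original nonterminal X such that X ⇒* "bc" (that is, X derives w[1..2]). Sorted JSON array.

CNF form of G:
  S -> T0 A | T2 B | b | c
  A -> A T0 | T1 T2
  B -> T0 T1
  T0 -> b
  T1 -> c
  T2 -> a

CYK table (by increasing span) — only the sub-triangle for w[1..2]:
  [1..1]={S,T0}  "b"  orig:{S}
  [2..2]={S,T1}  "c"  orig:{S}
  [1..2]={B}  "bc"

Original NTs in T[1,2] deriving "bc": ["B"]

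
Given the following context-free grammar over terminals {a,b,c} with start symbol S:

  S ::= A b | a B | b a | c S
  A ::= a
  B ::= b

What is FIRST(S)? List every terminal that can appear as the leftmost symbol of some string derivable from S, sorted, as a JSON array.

FIRST sets, iterate to fixpoint:
iter 1:
  A via A→a: +{a}
  B via B→b: +{b}
  S via S→A b: +{a}
  S via S→b a: +{b}
  S via S→c S: +{c}
  FIRST(S)={a,b,c}  FIRST(A)={a}  FIRST(B)={b}
iter 2: (no change)
  FIRST(S)={a,b,c}  FIRST(A)={a}  FIRST(B)={b}

FIRST(S) = ["a", "b", "c"]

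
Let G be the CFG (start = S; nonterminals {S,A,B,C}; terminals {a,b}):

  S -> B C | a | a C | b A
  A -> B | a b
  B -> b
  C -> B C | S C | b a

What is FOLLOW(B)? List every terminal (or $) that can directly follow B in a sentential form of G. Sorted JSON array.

Compute FIRST by fixpoint:
[1]
  A via A→a b: +{a}
  B via B→b: +{b}
  C via C→B C: +{b}
  S via S→B C: +{b}
  S via S→a: +{a}
  FIRST(S)={a,b}  FIRST(A)={a}  FIRST(B)={b}  FIRST(C)={b}
[2]
  A via A→B: +{b}
  C via C→S C: +{a}
  FIRST(S)={a,b}  FIRST(A)={a,b}  FIRST(B)={b}  FIRST(C)={a,b}
[3] (no change)
  FIRST(S)={a,b}  FIRST(A)={a,b}  FIRST(B)={b}  FIRST(C)={a,b}

FOLLOW sets:
seed FOLLOW(S) with $
round 1:
  C→B C: FOLLOW(B) ⊇ FIRST(C) = {a,b}; new: +{a,b}
  C→S C: FOLLOW(S) ⊇ FIRST(C) = {a,b}; new: +{a,b}
  S→B C: FOLLOW(C) ⊇ FOLLOW(S) ⊇ {$,a,b}; new: +{$,a,b}
  S→b A: FOLLOW(A) ⊇ FOLLOW(S) ⊇ {$,a,b}; new: +{$,a,b}
  FOLLOW[S]={$,a,b}  FOLLOW[A]={$,a,b}  FOLLOW[B]={a,b}  FOLLOW[C]={$,a,b}
round 2:
  A→B: FOLLOW(B) ⊇ FOLLOW(A) ⊇ {$,a,b}; new: +{$}
  FOLLOW[S]={$,a,b}  FOLLOW[A]={$,a,b}  FOLLOW[B]={$,a,b}  FOLLOW[C]={$,a,b}
round 3: done
  FOLLOW[S]={$,a,b}  FOLLOW[A]={$,a,b}  FOLLOW[B]={$,a,b}  FOLLOW[C]={$,a,b}

FOLLOW(B) = ["$", "a", "b"]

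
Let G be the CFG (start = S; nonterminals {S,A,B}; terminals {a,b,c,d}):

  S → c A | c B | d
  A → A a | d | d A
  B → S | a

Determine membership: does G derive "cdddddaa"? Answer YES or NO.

Convert to CNF:
  S -> T2 A | T2 B | d
  A -> A T0 | T1 A | d
  B -> T2 A | T2 B | a | d
  T0 -> a
  T1 -> d
  T2 -> c

Fill CYK table bottom-up:
  [0..0]={T2}  "c"  orig:{}
  [1..1]={A,B,S,T1}  "d"  orig:{A,B,S}
  [2..2]={A,B,S,T1}  "d"  orig:{A,B,S}
  [3..3]={A,B,S,T1}  "d"  orig:{A,B,S}
  [4..4]={A,B,S,T1}  "d"  orig:{A,B,S}
  [5..5]={A,B,S,T1}  "d"  orig:{A,B,S}
  [6..6]={B,T0}  "a"  orig:{B}
  [7..7]={B,T0}  "a"  orig:{B}
  [0..1]={B,S}  "cd"
  [1..2]={A}  "dd"
  [2..3]={A}  "dd"
  [3..4]={A}  "dd"
  [4..5]={A}  "dd"
  [5..6]={A}  "da"
  [6..7]=∅  "aa"
  [0..2]={B,S}  "cdd"
  [1..3]={A}  "ddd"
  [2..4]={A}  "ddd"
  [3..5]={A}  "ddd"
  [4..6]={A}  "dda"
  [5..7]={A}  "daa"
  [0..3]={B,S}  "cddd"
  [1..4]={A}  "dddd"
  [2..5]={A}  "dddd"
  [3..6]={A}  "ddda"
  [4..7]={A}  "ddaa"
  [0..4]={B,S}  "cdddd"
  [1..5]={A}  "ddddd"
  [2..6]={A}  "dddda"
  [3..7]={A}  "dddaa"
  [0..5]={B,S}  "cddddd"
  [1..6]={A}  "ddddda"
  [2..7]={A}  "ddddaa"
  [0..6]={B,S}  "cddddda"
  [1..7]={A}  "dddddaa"
  [0..7]={B,S}  "cdddddaa"

S ∈ T[0,7] ⇒ YES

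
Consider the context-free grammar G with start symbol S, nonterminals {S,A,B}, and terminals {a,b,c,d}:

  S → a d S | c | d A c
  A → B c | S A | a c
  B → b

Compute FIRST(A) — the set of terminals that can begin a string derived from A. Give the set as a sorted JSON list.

FIRST iteration:
[1]
  A via A→a c: +{a}
  B via B→b: +{b}
  S via S→a d S: +{a}
  S via S→c: +{c}
  S via S→d A c: +{d}
  FIRST(S)={a,c,d}  FIRST(A)={a}  FIRST(B)={b}
[2]
  A via A→B c: +{b}
  A via A→S A: +{c,d}
  FIRST(S)={a,c,d}  FIRST(A)={a,b,c,d}  FIRST(B)={b}
[3] (no change)
  FIRST(S)={a,c,d}  FIRST(A)={a,b,c,d}  FIRST(B)={b}

FIRST(A) = ["a", "b", "c", "d"]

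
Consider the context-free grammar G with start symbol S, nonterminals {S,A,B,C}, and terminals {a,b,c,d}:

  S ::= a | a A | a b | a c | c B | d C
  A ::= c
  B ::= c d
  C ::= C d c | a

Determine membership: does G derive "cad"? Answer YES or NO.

Convert to CNF:
  S -> T0 B | T1 C | T2 A | T2 T0 | T2 T3 | a
  A -> c
  B -> T0 T1
  C -> C X4 | a
  T0 -> c
  T1 -> d
  T2 -> a
  T3 -> b
  X4 -> T1 T0

CYK fill:
  T[0,0] 'c' = {A,T0}  orig:{A}
  T[1,1] 'a' = {C,S,T2}  orig:{C,S}
  T[2,2] 'd' = {T1}  orig:{}
  T[0,1] 'ca' = ∅
  T[1,2] 'ad' = ∅
  T[0,2] 'cad' = ∅

S ∉ T[0,2] ⇒ NO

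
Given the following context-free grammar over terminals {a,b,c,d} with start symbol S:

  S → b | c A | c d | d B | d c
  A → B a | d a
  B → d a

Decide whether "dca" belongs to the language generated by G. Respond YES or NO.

CNF form of G:
  S -> T1 B | T1 T2 | T2 A | T2 T1 | b
  A -> B T0 | T1 T0
  B -> T1 T0
  T0 -> a
  T1 -> d
  T2 -> c

CYK table (by increasing span):
  [0..0]={T1}  "d"  orig:{}
  [1..1]={T2}  "c"  orig:{}
  [2..2]={T0}  "a"  orig:{}
  [0..1]={S}  "dc"
  [1..2]=∅  "ca"
  [0..2]=∅  "dca"

S ∉ T[0,2] ⇒ NO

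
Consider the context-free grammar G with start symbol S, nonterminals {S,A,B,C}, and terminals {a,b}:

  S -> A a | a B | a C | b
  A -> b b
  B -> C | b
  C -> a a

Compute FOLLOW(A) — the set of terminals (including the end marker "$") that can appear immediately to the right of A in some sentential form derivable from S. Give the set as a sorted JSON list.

FIRST sets, iterate to fixpoint:
iter 1:
  A via A→b b: +{b}
  B via B→b: +{b}
  C via C→a a: +{a}
  S via S→A a: +{b}
  S via S→a B: +{a}
  FIRST(S)={a,b}  FIRST(A)={b}  FIRST(B)={b}  FIRST(C)={a}
iter 2:
  B via B→C: +{a}
  FIRST(S)={a,b}  FIRST(A)={b}  FIRST(B)={a,b}  FIRST(C)={a}
iter 3: (stable)
  FIRST(S)={a,b}  FIRST(A)={b}  FIRST(B)={a,b}  FIRST(C)={a}

FOLLOW sets:
seed FOLLOW(S) with $
round 1:
  S→A a: FOLLOW(A) ⊇ FIRST(a) = {a}; new: +{a}
  S→a B: FOLLOW(B) ⊇ FOLLOW(S) ⊇ {$}; new: +{$}
  S→a C: FOLLOW(C) ⊇ FOLLOW(S) ⊇ {$}; new: +{$}
  S: {$}  A: {a}  B: {$}  C: {$}
round 2: — fixpoint
  S: {$}  A: {a}  B: {$}  C: {$}

FOLLOW(A) = ["a"]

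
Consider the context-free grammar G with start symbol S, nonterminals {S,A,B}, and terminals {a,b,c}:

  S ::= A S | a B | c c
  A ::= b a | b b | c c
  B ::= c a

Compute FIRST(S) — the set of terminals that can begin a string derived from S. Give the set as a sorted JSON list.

Compute FIRST by fixpoint:
iter 1:
  A via A→b a: +{b}
  A via A→c c: +{c}
  B via B→c a: +{c}
  S via S→A S: +{b,c}
  S via S→a B: +{a}
  S: {a,b,c}  A: {b,c}  B: {c}
iter 2: — fixpoint
  S: {a,b,c}  A: {b,c}  B: {c}

FIRST(S) = ["a", "b", "c"]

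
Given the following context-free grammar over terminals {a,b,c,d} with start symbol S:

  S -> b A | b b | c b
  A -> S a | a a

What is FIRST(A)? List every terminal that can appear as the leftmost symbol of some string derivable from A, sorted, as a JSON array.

FIRST iteration:
pass 1:
  A via A→a a: +{a}
  S via S→b A: +{b}
  S via S→c b: +{c}
  S: {b,c}  A: {a}
pass 2:
  A via A→S a: +{b,c}
  S: {b,c}  A: {a,b,c}
pass 3: (stable)
  S: {b,c}  A: {a,b,c}

FIRST(A) = ["a", "b", "c"]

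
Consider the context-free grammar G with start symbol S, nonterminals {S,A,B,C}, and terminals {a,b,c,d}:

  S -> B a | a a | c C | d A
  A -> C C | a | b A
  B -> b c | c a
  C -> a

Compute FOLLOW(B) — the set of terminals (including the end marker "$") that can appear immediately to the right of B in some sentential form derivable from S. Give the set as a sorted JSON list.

Compute FIRST by fixpoint:
pass 1:
  A via A→a: +{a}
  A via A→b A: +{b}
  B via B→b c: +{b}
  B via B→c a: +{c}
  C via C→a: +{a}
  S via S→B a: +{b,c}
  S via S→a a: +{a}
  S via S→d A: +{d}
  FIRST(S)={a,b,c,d}  FIRST(A)={a,b}  FIRST(B)={b,c}  FIRST(C)={a}
pass 2: — fixpoint
  FIRST(S)={a,b,c,d}  FIRST(A)={a,b}  FIRST(B)={b,c}  FIRST(C)={a}

FOLLOW sets:
FOLLOW(S) := {$}
iter 1:
  A→C C: FOLLOW(C) ⊇ FIRST(C) = {a}; new: +{a}
  S→B a: FOLLOW(B) ⊇ FIRST(a) = {a}; new: +{a}
  S→c C: FOLLOW(C) ⊇ FOLLOW(S) ⊇ {$}; new: +{$}
  S→d A: FOLLOW(A) ⊇ FOLLOW(S) ⊇ {$}; new: +{$}
  FOLLOW[S]={$}  FOLLOW[A]={$}  FOLLOW[B]={a}  FOLLOW[C]={$,a}
iter 2: done
  FOLLOW[S]={$}  FOLLOW[A]={$}  FOLLOW[B]={a}  FOLLOW[C]={$,a}

FOLLOW(B) = ["a"]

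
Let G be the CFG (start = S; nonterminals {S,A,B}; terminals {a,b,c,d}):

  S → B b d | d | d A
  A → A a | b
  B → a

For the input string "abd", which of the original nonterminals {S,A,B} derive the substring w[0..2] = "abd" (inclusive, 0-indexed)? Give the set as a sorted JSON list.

Convert to CNF:
  S -> B X3 | T2 A | d
  A -> A T0 | b
  B -> a
  T0 -> a
  T1 -> b
  T2 -> d
  X3 -> T1 T2

CYK table (by increasing span), restricted to cells inside w[0..2]:
  cell(0,0) a: {B,T0}  orig:{B}
  cell(1,1) b: {A,T1}  orig:{A}
  cell(2,2) d: {S,T2}  orig:{S}
  cell(0,1) ab: ∅
  cell(1,2) bd: {X3}  orig:{}
  cell(0,2) abd: {S}

Original NTs in T[0,2] deriving "abd": ["S"]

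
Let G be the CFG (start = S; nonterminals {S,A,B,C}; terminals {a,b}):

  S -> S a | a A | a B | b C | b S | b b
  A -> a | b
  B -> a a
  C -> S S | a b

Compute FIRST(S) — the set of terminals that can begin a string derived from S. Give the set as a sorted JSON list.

FIRST iteration:
round 1:
  A via A→a: +{a}
  A via A→b: +{b}
  B via B→a a: +{a}
  C via C→a b: +{a}
  S via S→a A: +{a}
  S via S→b C: +{b}
  FIRST[S]={a,b}  FIRST[A]={a,b}  FIRST[B]={a}  FIRST[C]={a}
round 2:
  C via C→S S: +{b}
  FIRST[S]={a,b}  FIRST[A]={a,b}  FIRST[B]={a}  FIRST[C]={a,b}
round 3: — fixpoint
  FIRST[S]={a,b}  FIRST[A]={a,b}  FIRST[B]={a}  FIRST[C]={a,b}

FIRST(S) = ["a", "b"]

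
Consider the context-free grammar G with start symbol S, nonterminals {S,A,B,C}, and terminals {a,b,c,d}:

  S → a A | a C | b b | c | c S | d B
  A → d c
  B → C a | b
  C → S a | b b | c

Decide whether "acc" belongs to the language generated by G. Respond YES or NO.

Convert to CNF:
  S -> T0 B | T1 S | T2 A | T2 C | T3 T3 | c
  A -> T0 T1
  B -> C T2 | b
  C -> S T2 | T3 T3 | c
  T0 -> d
  T1 -> c
  T2 -> a
  T3 -> b

CYK table (by increasing span):
  [0..0]={T2}  "a"  orig:{}
  [1..1]={C,S,T1}  "c"  orig:{C,S}
  [2..2]={C,S,T1}  "c"  orig:{C,S}
  [0..1]={S}  "ac"
  [1..2]={S}  "cc"
  [0..2]=∅  "acc"

S ∉ T[0,2] ⇒ NO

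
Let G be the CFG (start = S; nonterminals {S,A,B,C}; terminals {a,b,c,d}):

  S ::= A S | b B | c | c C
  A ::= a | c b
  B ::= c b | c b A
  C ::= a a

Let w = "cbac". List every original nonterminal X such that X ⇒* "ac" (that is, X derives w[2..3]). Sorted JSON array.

CNF form of G:
  S -> A S | T0 C | T1 B | c
  A -> T0 T1 | a
  B -> T0 T1 | T0 X3
  C -> T2 T2
  T0 -> c
  T1 -> b
  T2 -> a
  X3 -> T1 A

CYK fill — only the sub-triangle for w[2..3]:
  cell(2,2) a: {A,T2}  orig:{A}
  cell(3,3) c: {S,T0}  orig:{S}
  cell(2,3) ac: {S}

Original NTs in T[2,3] deriving "ac": ["S"]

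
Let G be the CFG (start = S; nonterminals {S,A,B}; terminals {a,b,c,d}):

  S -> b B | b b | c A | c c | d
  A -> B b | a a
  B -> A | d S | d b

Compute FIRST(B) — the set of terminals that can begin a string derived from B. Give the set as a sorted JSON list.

FIRST sets, iterate to fixpoint:
round 1:
  A via A→a a: +{a}
  B via B→A: +{a}
  B via B→d S: +{d}
  S via S→b B: +{b}
  S via S→c A: +{c}
  S via S→d: +{d}
  S: {b,c,d}  A: {a}  B: {a,d}
round 2:
  A via A→B b: +{d}
  S: {b,c,d}  A: {a,d}  B: {a,d}
round 3: (stable)
  S: {b,c,d}  A: {a,d}  B: {a,d}

FIRST(B) = ["a", "d"]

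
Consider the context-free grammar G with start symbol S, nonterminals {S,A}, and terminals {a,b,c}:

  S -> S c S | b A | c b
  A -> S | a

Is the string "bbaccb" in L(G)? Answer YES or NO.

Convert to CNF:
  S -> S X3 | T0 T1 | T1 A
  A -> S X2 | T0 T1 | T1 A | a
  T0 -> c
  T1 -> b
  X2 -> T0 S
  X3 -> T0 S

CYK table (by increasing span):
  [0..0]={T1}  "b"  orig:{}
  [1..1]={T1}  "b"  orig:{}
  [2..2]={A}  "a"
  [3..3]={T0}  "c"  orig:{}
  [4..4]={T0}  "c"  orig:{}
  [5..5]={T1}  "b"  orig:{}
  [0..1]=∅  "bb"
  [1..2]={A,S}  "ba"
  [2..3]=∅  "ac"
  [3..4]=∅  "cc"
  [4..5]={A,S}  "cb"
  [0..2]={A,S}  "bba"
  [1..3]=∅  "bac"
  [2..4]=∅  "acc"
  [3..5]={X2,X3}  "ccb"  orig:{}
  [0..3]=∅  "bbac"
  [1..4]=∅  "bacc"
  [2..5]=∅  "accb"
  [0..4]=∅  "bbacc"
  [1..5]={A,S}  "baccb"
  [0..5]={A,S}  "bbaccb"

S ∈ T[0,5] ⇒ YES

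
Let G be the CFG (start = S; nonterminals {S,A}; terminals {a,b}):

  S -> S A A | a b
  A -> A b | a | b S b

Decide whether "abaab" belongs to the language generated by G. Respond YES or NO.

CNF form of G:
  S -> S X3 | T1 T0
  A -> A T0 | T0 X2 | a
  T0 -> b
  T1 -> a
  X2 -> S T0
  X3 -> A A

CYK fill:
  T[0,0] 'a' = {A,T1}  orig:{A}
  T[1,1] 'b' = {T0}  orig:{}
  T[2,2] 'a' = {A,T1}  orig:{A}
  T[3,3] 'a' = {A,T1}  orig:{A}
  T[4,4] 'b' = {T0}  orig:{}
  T[0,1] 'ab' = {A,S}
  T[1,2] 'ba' = ∅
  T[2,3] 'aa' = {X3}  orig:{}
  T[3,4] 'ab' = {A,S}
  T[0,2] 'aba' = {X3}  orig:{}
  T[1,3] 'baa' = ∅
  T[2,4] 'aab' = {X3}  orig:{}
  T[0,3] 'abaa' = {S}
  T[1,4] 'baab' = ∅
  T[0,4] 'abaab' = {S,X2}  orig:{S}

S ∈ T[0,4] ⇒ YES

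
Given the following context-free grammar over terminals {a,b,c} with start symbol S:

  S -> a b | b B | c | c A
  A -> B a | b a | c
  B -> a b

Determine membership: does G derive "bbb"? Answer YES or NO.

CNF form of G:
  S -> T0 T1 | T1 B | T2 A | c
  A -> B T0 | T1 T0 | c
  B -> T0 T1
  T0 -> a
  T1 -> b
  T2 -> c

Fill CYK table bottom-up:
  cell(0,0) b: {T1}  orig:{}
  cell(1,1) b: {T1}  orig:{}
  cell(2,2) b: {T1}  orig:{}
  cell(0,1) bb: ∅
  cell(1,2) bb: ∅
  cell(0,2) bbb: ∅

S ∉ T[0,2] ⇒ NO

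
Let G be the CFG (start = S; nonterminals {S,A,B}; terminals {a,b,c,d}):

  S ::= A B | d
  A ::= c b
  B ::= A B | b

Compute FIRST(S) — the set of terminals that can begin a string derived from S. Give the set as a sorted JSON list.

FIRST iteration:
[1]
  A via A→c b: +{c}
  B via B→A B: +{c}
  B via B→b: +{b}
  S via S→A B: +{c}
  S via S→d: +{d}
  FIRST(S)={c,d}  FIRST(A)={c}  FIRST(B)={b,c}
[2] — fixpoint
  FIRST(S)={c,d}  FIRST(A)={c}  FIRST(B)={b,c}

FIRST(S) = ["c", "d"]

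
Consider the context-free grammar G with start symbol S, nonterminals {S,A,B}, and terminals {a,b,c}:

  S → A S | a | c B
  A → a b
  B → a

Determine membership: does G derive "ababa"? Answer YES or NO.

Convert to CNF:
  S -> A S | T2 B | a
  A -> T0 T1
  B -> a
  T0 -> a
  T1 -> b
  T2 -> c

CYK table (by increasing span):
  [0..0]={B,S,T0}  "a"  orig:{B,S}
  [1..1]={T1}  "b"  orig:{}
  [2..2]={B,S,T0}  "a"  orig:{B,S}
  [3..3]={T1}  "b"  orig:{}
  [4..4]={B,S,T0}  "a"  orig:{B,S}
  [0..1]={A}  "ab"
  [1..2]=∅  "ba"
  [2..3]={A}  "ab"
  [3..4]=∅  "ba"
  [0..2]={S}  "aba"
  [1..3]=∅  "bab"
  [2..4]={S}  "aba"
  [0..3]=∅  "abab"
  [1..4]=∅  "baba"
  [0..4]={S}  "ababa"

S ∈ T[0,4] ⇒ YES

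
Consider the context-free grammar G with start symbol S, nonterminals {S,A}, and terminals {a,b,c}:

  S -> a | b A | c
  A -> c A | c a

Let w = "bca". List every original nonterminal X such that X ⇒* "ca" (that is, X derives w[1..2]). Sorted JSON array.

Convert to CNF:
  S -> T2 A | a | c
  A -> T0 A | T0 T1
  T0 -> c
  T1 -> a
  T2 -> b

CYK fill (cells [i..j] with 1 ≤ i ≤ j ≤ 2 only):
  [1..1]={S,T0}  "c"  orig:{S}
  [2..2]={S,T1}  "a"  orig:{S}
  [1..2]={A}  "ca"

Original NTs in T[1,2] deriving "ca": ["A"]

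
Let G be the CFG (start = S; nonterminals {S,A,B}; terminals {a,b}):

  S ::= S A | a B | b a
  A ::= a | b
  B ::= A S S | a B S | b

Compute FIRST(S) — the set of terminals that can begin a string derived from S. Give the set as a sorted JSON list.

FIRST iteration:
iter 1:
  A via A→a: +{a}
  A via A→b: +{b}
  B via B→A S S: +{a,b}
  S via S→a B: +{a}
  S via S→b a: +{b}
  FIRST(S)={a,b}  FIRST(A)={a,b}  FIRST(B)={a,b}
iter 2: done
  FIRST(S)={a,b}  FIRST(A)={a,b}  FIRST(B)={a,b}

FIRST(S) = ["a", "b"]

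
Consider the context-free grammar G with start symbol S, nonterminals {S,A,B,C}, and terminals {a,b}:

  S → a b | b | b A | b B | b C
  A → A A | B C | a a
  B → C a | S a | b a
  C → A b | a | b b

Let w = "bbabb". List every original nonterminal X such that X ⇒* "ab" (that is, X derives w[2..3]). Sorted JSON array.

Convert to CNF:
  S -> T0 T1 | T1 A | T1 B | T1 C | b
  A -> A A | B C | T0 T0
  B -> C T0 | S T0 | T1 T0
  C -> A T1 | T1 T1 | a
  T0 -> a
  T1 -> b

CYK table (by increasing span) — only the sub-triangle for w[2..3]:
  [2..2]={C,T0}  "a"  orig:{C}
  [3..3]={S,T1}  "b"  orig:{S}
  [2..3]={S}  "ab"

Original NTs in T[2,3] deriving "ab": ["S"]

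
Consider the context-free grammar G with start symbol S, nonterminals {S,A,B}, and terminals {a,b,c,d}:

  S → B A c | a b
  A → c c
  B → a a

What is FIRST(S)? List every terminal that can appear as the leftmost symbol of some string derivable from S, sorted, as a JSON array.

FIRST iteration:
pass 1:
  A via A→c c: +{c}
  B via B→a a: +{a}
  S via S→B A c: +{a}
  S: {a}  A: {c}  B: {a}
pass 2: done
  S: {a}  A: {c}  B: {a}

FIRST(S) = ["a"]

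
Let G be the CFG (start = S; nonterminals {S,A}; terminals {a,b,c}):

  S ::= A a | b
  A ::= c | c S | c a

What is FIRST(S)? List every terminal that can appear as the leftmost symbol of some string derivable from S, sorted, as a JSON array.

FIRST sets, iterate to fixpoint:
[1]
  A via A→c: +{c}
  S via S→A a: +{c}
  S via S→b: +{b}
  FIRST[S]={b,c}  FIRST[A]={c}
[2] (no change)
  FIRST[S]={b,c}  FIRST[A]={c}

FIRST(S) = ["b", "c"]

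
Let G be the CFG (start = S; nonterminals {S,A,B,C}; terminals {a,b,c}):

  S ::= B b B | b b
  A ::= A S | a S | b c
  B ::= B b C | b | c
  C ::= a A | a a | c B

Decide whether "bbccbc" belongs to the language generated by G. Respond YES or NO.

Convert to CNF:
  S -> B X4 | T1 T1
  A -> A S | T0 S | T1 T2
  B -> B X3 | b | c
  C -> T0 A | T0 T0 | T2 B
  T0 -> a
  T1 -> b
  T2 -> c
  X3 -> T1 C
  X4 -> T1 B

CYK table (by increasing span):
  [0..0]={B,T1}  "b"  orig:{B}
  [1..1]={B,T1}  "b"  orig:{B}
  [2..2]={B,T2}  "c"  orig:{B}
  [3..3]={B,T2}  "c"  orig:{B}
  [4..4]={B,T1}  "b"  orig:{B}
  [5..5]={B,T2}  "c"  orig:{B}
  [0..1]={S,X4}  "bb"  orig:{S}
  [1..2]={A,X4}  "bc"  orig:{A}
  [2..3]={C}  "cc"
  [3..4]={C}  "cb"
  [4..5]={A,X4}  "bc"  orig:{A}
  [0..2]={S}  "bbc"
  [1..3]={X3}  "bcc"  orig:{}
  [2..4]=∅  "ccb"
  [3..5]={S}  "cbc"
  [0..3]={B}  "bbcc"
  [1..4]=∅  "bccb"
  [2..5]=∅  "ccbc"
  [0..4]=∅  "bbccb"
  [1..5]={A}  "bccbc"
  [0..5]={S}  "bbccbc"

S ∈ T[0,5] ⇒ YES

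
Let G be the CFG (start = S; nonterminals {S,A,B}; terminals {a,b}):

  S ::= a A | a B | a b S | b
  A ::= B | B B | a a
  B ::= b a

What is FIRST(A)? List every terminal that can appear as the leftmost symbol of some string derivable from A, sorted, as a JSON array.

FIRST sets, iterate to fixpoint:
pass 1:
  A via A→a a: +{a}
  B via B→b a: +{b}
  S via S→a A: +{a}
  S via S→b: +{b}
  FIRST(S)={a,b}  FIRST(A)={a}  FIRST(B)={b}
pass 2:
  A via A→B: +{b}
  FIRST(S)={a,b}  FIRST(A)={a,b}  FIRST(B)={b}
pass 3: — fixpoint
  FIRST(S)={a,b}  FIRST(A)={a,b}  FIRST(B)={b}

FIRST(A) = ["a", "b"]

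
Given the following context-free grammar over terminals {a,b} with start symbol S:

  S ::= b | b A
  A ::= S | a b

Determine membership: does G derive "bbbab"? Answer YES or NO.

Convert to CNF:
  S -> T1 A | b
  A -> T0 T1 | T1 A | b
  T0 -> a
  T1 -> b

CYK fill:
  T[0,0] 'b' = {A,S,T1}  orig:{A,S}
  T[1,1] 'b' = {A,S,T1}  orig:{A,S}
  T[2,2] 'b' = {A,S,T1}  orig:{A,S}
  T[3,3] 'a' = {T0}  orig:{}
  T[4,4] 'b' = {A,S,T1}  orig:{A,S}
  T[0,1] 'bb' = {A,S}
  T[1,2] 'bb' = {A,S}
  T[2,3] 'ba' = ∅
  T[3,4] 'ab' = {A}
  T[0,2] 'bbb' = {A,S}
  T[1,3] 'bba' = ∅
  T[2,4] 'bab' = {A,S}
  T[0,3] 'bbba' = ∅
  T[1,4] 'bbab' = {A,S}
  T[0,4] 'bbbab' = {A,S}

S ∈ T[0,4] ⇒ YES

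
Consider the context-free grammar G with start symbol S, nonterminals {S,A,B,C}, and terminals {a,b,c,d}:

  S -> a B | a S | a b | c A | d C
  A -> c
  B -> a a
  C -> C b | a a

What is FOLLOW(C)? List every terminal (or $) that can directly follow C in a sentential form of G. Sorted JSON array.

FIRST sets, iterate to fixpoint:
iter 1:
  A via A→c: +{c}
  B via B→a a: +{a}
  C via C→a a: +{a}
  S via S→a B: +{a}
  S via S→c A: +{c}
  S via S→d C: +{d}
  S: {a,c,d}  A: {c}  B: {a}  C: {a}
iter 2: (stable)
  S: {a,c,d}  A: {c}  B: {a}  C: {a}

FOLLOW sets:
FOLLOW(S) := {$}
iter 1:
  C→C b: FOLLOW(C) ⊇ FIRST(b) = {b}; new: +{b}
  S→a B: FOLLOW(B) ⊇ FOLLOW(S) ⊇ {$}; new: +{$}
  S→c A: FOLLOW(A) ⊇ FOLLOW(S) ⊇ {$}; new: +{$}
  S→d C: FOLLOW(C) ⊇ FOLLOW(S) ⊇ {$}; new: +{$}
  FOLLOW[S]={$}  FOLLOW[A]={$}  FOLLOW[B]={$}  FOLLOW[C]={$,b}
iter 2: (no change)
  FOLLOW[S]={$}  FOLLOW[A]={$}  FOLLOW[B]={$}  FOLLOW[C]={$,b}

FOLLOW(C) = ["$", "b"]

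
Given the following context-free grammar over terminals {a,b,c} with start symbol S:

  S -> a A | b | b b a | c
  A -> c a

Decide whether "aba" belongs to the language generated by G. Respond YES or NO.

Convert to CNF:
  S -> T1 A | T2 X3 | b | c
  A -> T0 T1
  T0 -> c
  T1 -> a
  T2 -> b
  X3 -> T2 T1

CYK fill:
  T[0,0] 'a' = {T1}  orig:{}
  T[1,1] 'b' = {S,T2}  orig:{S}
  T[2,2] 'a' = {T1}  orig:{}
  T[0,1] 'ab' = ∅
  T[1,2] 'ba' = {X3}  orig:{}
  T[0,2] 'aba' = ∅

S ∉ T[0,2] ⇒ NO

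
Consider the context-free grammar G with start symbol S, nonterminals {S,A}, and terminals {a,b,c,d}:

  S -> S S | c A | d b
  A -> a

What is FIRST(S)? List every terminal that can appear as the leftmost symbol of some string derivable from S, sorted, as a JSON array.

Compute FIRST by fixpoint:
pass 1:
  A via A→a: +{a}
  S via S→c A: +{c}
  S via S→d b: +{d}
  FIRST(S)={c,d}  FIRST(A)={a}
pass 2: — fixpoint
  FIRST(S)={c,d}  FIRST(A)={a}

FIRST(S) = ["c", "d"]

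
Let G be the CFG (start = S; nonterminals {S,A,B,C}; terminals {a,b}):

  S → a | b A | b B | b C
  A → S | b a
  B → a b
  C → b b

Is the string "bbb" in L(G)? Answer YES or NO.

Convert to CNF:
  S -> T0 A | T0 B | T0 C | a
  A -> T0 A | T0 B | T0 C | T0 T1 | a
  B -> T1 T0
  C -> T0 T0
  T0 -> b
  T1 -> a

Fill CYK table bottom-up:
  [0..0]={T0}  "b"  orig:{}
  [1..1]={T0}  "b"  orig:{}
  [2..2]={T0}  "b"  orig:{}
  [0..1]={C}  "bb"
  [1..2]={C}  "bb"
  [0..2]={A,S}  "bbb"

S ∈ T[0,2] ⇒ YES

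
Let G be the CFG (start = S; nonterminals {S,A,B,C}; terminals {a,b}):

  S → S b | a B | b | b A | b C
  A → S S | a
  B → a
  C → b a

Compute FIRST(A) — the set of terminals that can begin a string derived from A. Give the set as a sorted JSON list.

FIRST iteration:
[1]
  A via A→a: +{a}
  B via B→a: +{a}
  C via C→b a: +{b}
  S via S→a B: +{a}
  S via S→b: +{b}
  S: {a,b}  A: {a}  B: {a}  C: {b}
[2]
  A via A→S S: +{b}
  S: {a,b}  A: {a,b}  B: {a}  C: {b}
[3] done
  S: {a,b}  A: {a,b}  B: {a}  C: {b}

FIRST(A) = ["a", "b"]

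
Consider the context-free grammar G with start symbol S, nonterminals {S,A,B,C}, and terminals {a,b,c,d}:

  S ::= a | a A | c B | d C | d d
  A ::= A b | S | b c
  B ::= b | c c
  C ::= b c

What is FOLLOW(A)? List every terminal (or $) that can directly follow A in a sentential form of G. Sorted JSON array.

Compute FIRST by fixpoint:
[1]
  A via A→b c: +{b}
  B via B→b: +{b}
  B via B→c c: +{c}
  C via C→b c: +{b}
  S via S→a: +{a}
  S via S→c B: +{c}
  S via S→d C: +{d}
  FIRST(S)={a,c,d}  FIRST(A)={b}  FIRST(B)={b,c}  FIRST(C)={b}
[2]
  A via A→S: +{a,c,d}
  FIRST(S)={a,c,d}  FIRST(A)={a,b,c,d}  FIRST(B)={b,c}  FIRST(C)={b}
[3] (no change)
  FIRST(S)={a,c,d}  FIRST(A)={a,b,c,d}  FIRST(B)={b,c}  FIRST(C)={b}

FOLLOW iteration:
FOLLOW(S) := {$}
round 1:
  A→A b: FOLLOW(A) ⊇ FIRST(b) = {b}; new: +{b}
  A→S: FOLLOW(S) ⊇ FOLLOW(A) ⊇ {b}; new: +{b}
  S→a A: FOLLOW(A) ⊇ FOLLOW(S) ⊇ {$,b}; new: +{$}
  S→c B: FOLLOW(B) ⊇ FOLLOW(S) ⊇ {$,b}; new: +{$,b}
  S→d C: FOLLOW(C) ⊇ FOLLOW(S) ⊇ {$,b}; new: +{$,b}
  S: {$,b}  A: {$,b}  B: {$,b}  C: {$,b}
round 2: (stable)
  S: {$,b}  A: {$,b}  B: {$,b}  C: {$,b}

FOLLOW(A) = ["$", "b"]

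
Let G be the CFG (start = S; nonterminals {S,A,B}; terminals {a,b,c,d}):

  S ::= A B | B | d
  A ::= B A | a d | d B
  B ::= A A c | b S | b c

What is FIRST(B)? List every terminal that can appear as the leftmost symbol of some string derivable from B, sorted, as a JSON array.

FIRST iteration:
[1]
  A via A→a d: +{a}
  A via A→d B: +{d}
  B via B→A A c: +{a,d}
  B via B→b S: +{b}
  S via S→A B: +{a,d}
  S via S→B: +{b}
  FIRST[S]={a,b,d}  FIRST[A]={a,d}  FIRST[B]={a,b,d}
[2]
  A via A→B A: +{b}
  FIRST[S]={a,b,d}  FIRST[A]={a,b,d}  FIRST[B]={a,b,d}
[3] done
  FIRST[S]={a,b,d}  FIRST[A]={a,b,d}  FIRST[B]={a,b,d}

FIRST(B) = ["a", "b", "d"]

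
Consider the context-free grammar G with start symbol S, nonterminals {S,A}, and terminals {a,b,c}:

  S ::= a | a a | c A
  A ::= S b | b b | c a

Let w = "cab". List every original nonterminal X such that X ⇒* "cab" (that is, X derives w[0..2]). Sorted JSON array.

CNF form of G:
  S -> T1 A | T2 T2 | a
  A -> S T0 | T0 T0 | T1 T2
  T0 -> b
  T1 -> c
  T2 -> a

CYK fill — only the sub-triangle for w[0..2]:
  cell(0,0) c: {T1}  orig:{}
  cell(1,1) a: {S,T2}  orig:{S}
  cell(2,2) b: {T0}  orig:{}
  cell(0,1) ca: {A}
  cell(1,2) ab: {A}
  cell(0,2) cab: {S}

Original NTs in T[0,2] deriving "cab": ["S"]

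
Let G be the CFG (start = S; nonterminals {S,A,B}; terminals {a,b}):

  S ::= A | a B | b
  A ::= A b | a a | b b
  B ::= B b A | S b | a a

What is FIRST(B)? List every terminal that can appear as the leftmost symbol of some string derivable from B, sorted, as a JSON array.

Compute FIRST by fixpoint:
iter 1:
  A via A→a a: +{a}
  A via A→b b: +{b}
  B via B→a a: +{a}
  S via S→A: +{a,b}
  FIRST[S]={a,b}  FIRST[A]={a,b}  FIRST[B]={a}
iter 2:
  B via B→S b: +{b}
  FIRST[S]={a,b}  FIRST[A]={a,b}  FIRST[B]={a,b}
iter 3: — fixpoint
  FIRST[S]={a,b}  FIRST[A]={a,b}  FIRST[B]={a,b}

FIRST(B) = ["a", "b"]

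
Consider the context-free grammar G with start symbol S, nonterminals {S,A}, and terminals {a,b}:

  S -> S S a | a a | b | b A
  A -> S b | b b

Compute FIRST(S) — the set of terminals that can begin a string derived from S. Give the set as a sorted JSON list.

FIRST iteration:
[1]
  A via A→b b: +{b}
  S via S→a a: +{a}
  S via S→b: +{b}
  FIRST(S)={a,b}  FIRST(A)={b}
[2]
  A via A→S b: +{a}
  FIRST(S)={a,b}  FIRST(A)={a,b}
[3] (no change)
  FIRST(S)={a,b}  FIRST(A)={a,b}

FIRST(S) = ["a", "b"]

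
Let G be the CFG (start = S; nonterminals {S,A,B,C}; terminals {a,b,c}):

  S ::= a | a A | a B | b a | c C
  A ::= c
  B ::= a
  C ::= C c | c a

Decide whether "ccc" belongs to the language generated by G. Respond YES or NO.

CNF form of G:
  S -> T0 C | T1 A | T1 B | T2 T1 | a
  A -> c
  B -> a
  C -> C T0 | T0 T1
  T0 -> c
  T1 -> a
  T2 -> b

Fill CYK table bottom-up:
  T[0,0] 'c' = {A,T0}  orig:{A}
  T[1,1] 'c' = {A,T0}  orig:{A}
  T[2,2] 'c' = {A,T0}  orig:{A}
  T[0,1] 'cc' = ∅
  T[1,2] 'cc' = ∅
  T[0,2] 'ccc' = ∅

S ∉ T[0,2] ⇒ NO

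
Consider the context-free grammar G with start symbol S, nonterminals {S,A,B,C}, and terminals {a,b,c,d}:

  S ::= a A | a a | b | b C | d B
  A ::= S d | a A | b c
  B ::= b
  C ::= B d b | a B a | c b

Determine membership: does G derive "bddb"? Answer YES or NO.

CNF form of G:
  S -> T0 B | T1 A | T1 T1 | T2 C | b
  A -> S T0 | T1 A | T2 T3
  B -> b
  C -> B X4 | T1 X5 | T3 T2
  T0 -> d
  T1 -> a
  T2 -> b
  T3 -> c
  X4 -> T0 T2
  X5 -> B T1

Fill CYK table bottom-up:
  T[0,0] 'b' = {B,S,T2}  orig:{B,S}
  T[1,1] 'd' = {T0}  orig:{}
  T[2,2] 'd' = {T0}  orig:{}
  T[3,3] 'b' = {B,S,T2}  orig:{B,S}
  T[0,1] 'bd' = {A}
  T[1,2] 'dd' = ∅
  T[2,3] 'db' = {S,X4}  orig:{S}
  T[0,2] 'bdd' = ∅
  T[1,3] 'ddb' = ∅
  T[0,3] 'bddb' = ∅

S ∉ T[0,3] ⇒ NO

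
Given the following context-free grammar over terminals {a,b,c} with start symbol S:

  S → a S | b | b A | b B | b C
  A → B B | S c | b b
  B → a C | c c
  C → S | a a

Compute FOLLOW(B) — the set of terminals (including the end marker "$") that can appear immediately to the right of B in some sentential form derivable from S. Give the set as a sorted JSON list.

Compute FIRST by fixpoint:
pass 1:
  A via A→b b: +{b}
  B via B→a C: +{a}
  B via B→c c: +{c}
  C via C→a a: +{a}
  S via S→a S: +{a}
  S via S→b: +{b}
  FIRST(S)={a,b}  FIRST(A)={b}  FIRST(B)={a,c}  FIRST(C)={a}
pass 2:
  A via A→B B: +{a,c}
  C via C→S: +{b}
  FIRST(S)={a,b}  FIRST(A)={a,b,c}  FIRST(B)={a,c}  FIRST(C)={a,b}
pass 3: done
  FIRST(S)={a,b}  FIRST(A)={a,b,c}  FIRST(B)={a,c}  FIRST(C)={a,b}

FOLLOW sets:
initialize: $ ∈ FOLLOW(S)
round 1:
  A→B B: FOLLOW(B) ⊇ FIRST(B) = {a,c}; new: +{a,c}
  A→S c: FOLLOW(S) ⊇ FIRST(c) = {c}; new: +{c}
  B→a C: FOLLOW(C) ⊇ FOLLOW(B) ⊇ {a,c}; new: +{a,c}
  C→S: FOLLOW(S) ⊇ FOLLOW(C) ⊇ {a,c}; new: +{a}
  S→b A: FOLLOW(A) ⊇ FOLLOW(S) ⊇ {$,a,c}; new: +{$,a,c}
  S→b B: FOLLOW(B) ⊇ FOLLOW(S) ⊇ {$,a,c}; new: +{$}
  S→b C: FOLLOW(C) ⊇ FOLLOW(S) ⊇ {$,a,c}; new: +{$}
  FOLLOW(S)={$,a,c}  FOLLOW(A)={$,a,c}  FOLLOW(B)={$,a,c}  FOLLOW(C)={$,a,c}
round 2: (stable)
  FOLLOW(S)={$,a,c}  FOLLOW(A)={$,a,c}  FOLLOW(B)={$,a,c}  FOLLOW(C)={$,a,c}

FOLLOW(B) = ["$", "a", "c"]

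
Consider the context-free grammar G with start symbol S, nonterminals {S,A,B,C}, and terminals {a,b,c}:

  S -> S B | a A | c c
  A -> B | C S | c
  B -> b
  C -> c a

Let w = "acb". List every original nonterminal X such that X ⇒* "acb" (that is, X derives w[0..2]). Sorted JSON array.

CNF form of G:
  S -> S B | T0 T0 | T1 A
  A -> C S | b | c
  B -> b
  C -> T0 T1
  T0 -> c
  T1 -> a

Fill CYK table bottom-up — only the sub-triangle for w[0..2]:
  [0..0]={T1}  "a"  orig:{}
  [1..1]={A,T0}  "c"  orig:{A}
  [2..2]={A,B}  "b"
  [0..1]={S}  "ac"
  [1..2]=∅  "cb"
  [0..2]={S}  "acb"

Original NTs in T[0,2] deriving "acb": ["S"]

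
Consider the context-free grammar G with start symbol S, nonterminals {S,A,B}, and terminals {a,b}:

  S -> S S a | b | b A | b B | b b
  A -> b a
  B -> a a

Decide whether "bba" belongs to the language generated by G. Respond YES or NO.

Convert to CNF:
  S -> S X2 | T0 A | T0 B | T0 T0 | b
  A -> T0 T1
  B -> T1 T1
  T0 -> b
  T1 -> a
  X2 -> S T1

CYK table (by increasing span):
  cell(0,0) b: {S,T0}  orig:{S}
  cell(1,1) b: {S,T0}  orig:{S}
  cell(2,2) a: {T1}  orig:{}
  cell(0,1) bb: {S}
  cell(1,2) ba: {A,X2}  orig:{A}
  cell(0,2) bba: {S,X2}  orig:{S}

S ∈ T[0,2] ⇒ YES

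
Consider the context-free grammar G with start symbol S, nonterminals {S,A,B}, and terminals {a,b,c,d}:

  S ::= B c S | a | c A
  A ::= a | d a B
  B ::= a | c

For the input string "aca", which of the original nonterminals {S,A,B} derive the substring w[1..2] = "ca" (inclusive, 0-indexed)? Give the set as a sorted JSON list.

CNF form of G:
  S -> B X4 | T2 A | a
  A -> T0 X3 | a
  B -> a | c
  T0 -> d
  T1 -> a
  T2 -> c
  X3 -> T1 B
  X4 -> T2 S

CYK table (by increasing span), restricted to cells inside w[1..2]:
  [1..1]={B,T2}  "c"  orig:{B}
  [2..2]={A,B,S,T1}  "a"  orig:{A,B,S}
  [1..2]={S,X4}  "ca"  orig:{S}

Original NTs in T[1,2] deriving "ca": ["S"]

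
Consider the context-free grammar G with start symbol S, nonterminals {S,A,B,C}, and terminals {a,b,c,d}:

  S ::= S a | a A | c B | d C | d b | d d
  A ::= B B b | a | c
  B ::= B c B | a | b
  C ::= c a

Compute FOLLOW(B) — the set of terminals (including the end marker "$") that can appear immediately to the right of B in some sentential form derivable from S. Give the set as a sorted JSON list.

FIRST iteration:
[1]
  A via A→a: +{a}
  A via A→c: +{c}
  B via B→a: +{a}
  B via B→b: +{b}
  C via C→c a: +{c}
  S via S→a A: +{a}
  S via S→c B: +{c}
  S via S→d C: +{d}
  S: {a,c,d}  A: {a,c}  B: {a,b}  C: {c}
[2]
  A via A→B B b: +{b}
  S: {a,c,d}  A: {a,b,c}  B: {a,b}  C: {c}
[3] (stable)
  S: {a,c,d}  A: {a,b,c}  B: {a,b}  C: {c}

FOLLOW iteration:
seed FOLLOW(S) with $
[1]
  A→B B b: FOLLOW(B) ⊇ FIRST(B) = {a,b}; new: +{a,b}
  B→B c B: FOLLOW(B) ⊇ FIRST(c) = {c}; new: +{c}
  S→S a: FOLLOW(S) ⊇ FIRST(a) = {a}; new: +{a}
  S→a A: FOLLOW(A) ⊇ FOLLOW(S) ⊇ {$,a}; new: +{$,a}
  S→c B: FOLLOW(B) ⊇ FOLLOW(S) ⊇ {$,a}; new: +{$}
  S→d C: FOLLOW(C) ⊇ FOLLOW(S) ⊇ {$,a}; new: +{$,a}
  FOLLOW(S)={$,a}  FOLLOW(A)={$,a}  FOLLOW(B)={$,a,b,c}  FOLLOW(C)={$,a}
[2] (stable)
  FOLLOW(S)={$,a}  FOLLOW(A)={$,a}  FOLLOW(B)={$,a,b,c}  FOLLOW(C)={$,a}

FOLLOW(B) = ["$", "a", "b", "c"]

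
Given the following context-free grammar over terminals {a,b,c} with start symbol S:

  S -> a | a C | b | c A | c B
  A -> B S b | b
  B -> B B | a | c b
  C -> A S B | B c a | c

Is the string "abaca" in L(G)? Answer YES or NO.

Convert to CNF:
  S -> T1 A | T1 B | T2 C | a | b
  A -> B X3 | b
  B -> B B | T1 T0 | a
  C -> A X4 | B X5 | c
  T0 -> b
  T1 -> c
  T2 -> a
  X3 -> S T0
  X4 -> S B
  X5 -> T1 T2

CYK table (by increasing span):
  T[0,0] 'a' = {B,S,T2}  orig:{B,S}
  T[1,1] 'b' = {A,S,T0}  orig:{A,S}
  T[2,2] 'a' = {B,S,T2}  orig:{B,S}
  T[3,3] 'c' = {C,T1}  orig:{C}
  T[4,4] 'a' = {B,S,T2}  orig:{B,S}
  T[0,1] 'ab' = {X3}  orig:{}
  T[1,2] 'ba' = {X4}  orig:{}
  T[2,3] 'ac' = {S}
  T[3,4] 'ca' = {S,X5}  orig:{S}
  T[0,2] 'aba' = ∅
  T[1,3] 'bac' = ∅
  T[2,4] 'aca' = {C,X4}  orig:{C}
  T[0,3] 'abac' = ∅
  T[1,4] 'baca' = {C}
  T[0,4] 'abaca' = {S}

S ∈ T[0,4] ⇒ YES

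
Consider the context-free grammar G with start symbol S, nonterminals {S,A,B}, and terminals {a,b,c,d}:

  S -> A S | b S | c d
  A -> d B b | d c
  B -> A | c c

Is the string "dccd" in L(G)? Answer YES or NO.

Convert to CNF:
  S -> A S | T1 S | T2 T0
  A -> T0 T2 | T0 X3
  B -> T0 T2 | T0 X4 | T2 T2
  T0 -> d
  T1 -> b
  T2 -> c
  X3 -> B T1
  X4 -> B T1

CYK fill:
  T[0,0] 'd' = {T0}  orig:{}
  T[1,1] 'c' = {T2}  orig:{}
  T[2,2] 'c' = {T2}  orig:{}
  T[3,3] 'd' = {T0}  orig:{}
  T[0,1] 'dc' = {A,B}
  T[1,2] 'cc' = {B}
  T[2,3] 'cd' = {S}
  T[0,2] 'dcc' = ∅
  T[1,3] 'ccd' = ∅
  T[0,3] 'dccd' = {S}

S ∈ T[0,3] ⇒ YES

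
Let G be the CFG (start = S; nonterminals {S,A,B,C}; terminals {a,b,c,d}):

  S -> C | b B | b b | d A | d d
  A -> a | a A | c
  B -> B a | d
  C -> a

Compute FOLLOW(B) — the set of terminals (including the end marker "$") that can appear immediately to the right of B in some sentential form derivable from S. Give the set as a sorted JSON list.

Compute FIRST by fixpoint:
iter 1:
  A via A→a: +{a}
  A via A→c: +{c}
  B via B→d: +{d}
  C via C→a: +{a}
  S via S→C: +{a}
  S via S→b B: +{b}
  S via S→d A: +{d}
  FIRST(S)={a,b,d}  FIRST(A)={a,c}  FIRST(B)={d}  FIRST(C)={a}
iter 2: (no change)
  FIRST(S)={a,b,d}  FIRST(A)={a,c}  FIRST(B)={d}  FIRST(C)={a}

FOLLOW iteration:
FOLLOW(S) := {$}
round 1:
  B→B a: FOLLOW(B) ⊇ FIRST(a) = {a}; new: +{a}
  S→C: FOLLOW(C) ⊇ FOLLOW(S) ⊇ {$}; new: +{$}
  S→b B: FOLLOW(B) ⊇ FOLLOW(S) ⊇ {$}; new: +{$}
  S→d A: FOLLOW(A) ⊇ FOLLOW(S) ⊇ {$}; new: +{$}
  FOLLOW(S)={$}  FOLLOW(A)={$}  FOLLOW(B)={$,a}  FOLLOW(C)={$}
round 2: (stable)
  FOLLOW(S)={$}  FOLLOW(A)={$}  FOLLOW(B)={$,a}  FOLLOW(C)={$}

FOLLOW(B) = ["$", "a"]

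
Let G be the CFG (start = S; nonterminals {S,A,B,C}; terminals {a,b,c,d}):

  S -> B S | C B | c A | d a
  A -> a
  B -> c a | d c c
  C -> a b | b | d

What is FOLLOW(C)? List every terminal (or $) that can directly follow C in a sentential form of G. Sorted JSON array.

FIRST sets, iterate to fixpoint:
iter 1:
  A via A→a: +{a}
  B via B→c a: +{c}
  B via B→d c c: +{d}
  C via C→a b: +{a}
  C via C→b: +{b}
  C via C→d: +{d}
  S via S→B S: +{c,d}
  S via S→C B: +{a,b}
  FIRST[S]={a,b,c,d}  FIRST[A]={a}  FIRST[B]={c,d}  FIRST[C]={a,b,d}
iter 2: (no change)
  FIRST[S]={a,b,c,d}  FIRST[A]={a}  FIRST[B]={c,d}  FIRST[C]={a,b,d}

FOLLOW sets:
initialize: $ ∈ FOLLOW(S)
pass 1:
  S→B S: FOLLOW(B) ⊇ FIRST(S) = {a,b,c,d}; new: +{a,b,c,d}
  S→C B: FOLLOW(C) ⊇ FIRST(B) = {c,d}; new: +{c,d}
  S→C B: FOLLOW(B) ⊇ FOLLOW(S) ⊇ {$}; new: +{$}
  S→c A: FOLLOW(A) ⊇ FOLLOW(S) ⊇ {$}; new: +{$}
  FOLLOW[S]={$}  FOLLOW[A]={$}  FOLLOW[B]={$,a,b,c,d}  FOLLOW[C]={c,d}
pass 2: (stable)
  FOLLOW[S]={$}  FOLLOW[A]={$}  FOLLOW[B]={$,a,b,c,d}  FOLLOW[C]={c,d}

FOLLOW(C) = ["c", "d"]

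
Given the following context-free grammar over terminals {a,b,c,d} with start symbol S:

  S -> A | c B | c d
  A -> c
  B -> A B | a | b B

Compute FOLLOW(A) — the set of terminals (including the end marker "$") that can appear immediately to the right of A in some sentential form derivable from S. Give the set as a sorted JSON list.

Compute FIRST by fixpoint:
iter 1:
  A via A→c: +{c}
  B via B→A B: +{c}
  B via B→a: +{a}
  B via B→b B: +{b}
  S via S→A: +{c}
  S: {c}  A: {c}  B: {a,b,c}
iter 2: done
  S: {c}  A: {c}  B: {a,b,c}

FOLLOW sets:
FOLLOW(S) := {$}
iter 1:
  B→A B: FOLLOW(A) ⊇ FIRST(B) = {a,b,c}; new: +{a,b,c}
  S→A: FOLLOW(A) ⊇ FOLLOW(S) ⊇ {$}; new: +{$}
  S→c B: FOLLOW(B) ⊇ FOLLOW(S) ⊇ {$}; new: +{$}
  S: {$}  A: {$,a,b,c}  B: {$}
iter 2: (stable)
  S: {$}  A: {$,a,b,c}  B: {$}

FOLLOW(A) = ["$", "a", "b", "c"]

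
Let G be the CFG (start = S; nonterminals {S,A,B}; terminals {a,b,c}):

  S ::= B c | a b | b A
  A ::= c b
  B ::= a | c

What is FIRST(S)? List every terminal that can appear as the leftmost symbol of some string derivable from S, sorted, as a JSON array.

FIRST sets, iterate to fixpoint:
pass 1:
  A via A→c b: +{c}
  B via B→a: +{a}
  B via B→c: +{c}
  S via S→B c: +{a,c}
  S via S→b A: +{b}
  FIRST[S]={a,b,c}  FIRST[A]={c}  FIRST[B]={a,c}
pass 2: (stable)
  FIRST[S]={a,b,c}  FIRST[A]={c}  FIRST[B]={a,c}

FIRST(S) = ["a", "b", "c"]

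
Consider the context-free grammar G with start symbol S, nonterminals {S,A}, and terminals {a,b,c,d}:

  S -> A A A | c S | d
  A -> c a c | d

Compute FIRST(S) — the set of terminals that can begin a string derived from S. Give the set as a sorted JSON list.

FIRST sets, iterate to fixpoint:
round 1:
  A via A→c a c: +{c}
  A via A→d: +{d}
  S via S→A A A: +{c,d}
  S: {c,d}  A: {c,d}
round 2: (stable)
  S: {c,d}  A: {c,d}

FIRST(S) = ["c", "d"]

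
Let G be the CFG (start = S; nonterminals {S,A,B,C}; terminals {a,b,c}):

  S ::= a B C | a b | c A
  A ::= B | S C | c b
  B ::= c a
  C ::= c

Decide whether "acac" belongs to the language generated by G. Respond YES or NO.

Convert to CNF:
  S -> T0 A | T1 T2 | T1 X3
  A -> S C | T0 T1 | T0 T2
  B -> T0 T1
  C -> c
  T0 -> c
  T1 -> a
  T2 -> b
  X3 -> B C

CYK fill:
  [0..0]={T1}  "a"  orig:{}
  [1..1]={C,T0}  "c"  orig:{C}
  [2..2]={T1}  "a"  orig:{}
  [3..3]={C,T0}  "c"  orig:{C}
  [0..1]=∅  "ac"
  [1..2]={A,B}  "ca"
  [2..3]=∅  "ac"
  [0..2]=∅  "aca"
  [1..3]={X3}  "cac"  orig:{}
  [0..3]={S}  "acac"

S ∈ T[0,3] ⇒ YES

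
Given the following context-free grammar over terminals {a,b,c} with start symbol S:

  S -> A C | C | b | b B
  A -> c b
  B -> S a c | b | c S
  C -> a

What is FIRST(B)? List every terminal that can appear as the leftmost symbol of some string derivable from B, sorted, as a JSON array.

FIRST sets, iterate to fixpoint:
pass 1:
  A via A→c b: +{c}
  B via B→b: +{b}
  B via B→c S: +{c}
  C via C→a: +{a}
  S via S→A C: +{c}
  S via S→C: +{a}
  S via S→b: +{b}
  S: {a,b,c}  A: {c}  B: {b,c}  C: {a}
pass 2:
  B via B→S a c: +{a}
  S: {a,b,c}  A: {c}  B: {a,b,c}  C: {a}
pass 3: — fixpoint
  S: {a,b,c}  A: {c}  B: {a,b,c}  C: {a}

FIRST(B) = ["a", "b", "c"]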